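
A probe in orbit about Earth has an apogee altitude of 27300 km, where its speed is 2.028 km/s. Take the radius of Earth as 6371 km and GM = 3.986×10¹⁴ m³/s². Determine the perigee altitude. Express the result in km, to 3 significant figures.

perigee altitude ≈ 708 km

r_a = 6371 + 27300 = 33671 km = 3.367×10⁷ m.
Specific energy ε = v²/2 − μ/r = -9.782×10⁶ J/kg, so a = −μ/(2ε) = 2.037×10⁷ m.
The apsides satisfy r_p + r_a = 2a, so the perigee radius is 2a − r_a = 7.079×10⁶ m = 7078.6 km.
Perigee altitude = 7078.6 − 6371 = 707.61 km.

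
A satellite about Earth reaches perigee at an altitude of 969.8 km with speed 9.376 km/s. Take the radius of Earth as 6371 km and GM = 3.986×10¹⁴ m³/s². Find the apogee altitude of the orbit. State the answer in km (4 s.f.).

apogee altitude ≈ 24820 km

r_p = 6371 + 969.8 = 7340.8 km = 7.341×10⁶ m.
Specific energy ε = v²/2 − μ/r = -1.034×10⁷ J/kg, so a = −μ/(2ε) = 1.927×10⁷ m.
The apsides satisfy r_p + r_a = 2a, so the apogee radius is 2a − r_p = 3.119×10⁷ m = 31191 km.
Apogee altitude = 31191 − 6371 = 24820 km.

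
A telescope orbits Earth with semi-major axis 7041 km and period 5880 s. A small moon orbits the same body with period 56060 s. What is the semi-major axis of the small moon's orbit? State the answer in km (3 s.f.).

a₂ ≈ 31700 km

Kepler's third law: a³ ∝ T², so a₂ = a₁ (T₂/T₁)^(2/3).
T₂/T₁ = 9.534, (T₂/T₁)^(2/3) = 4.496.
a₂ = 7041 × 4.496 = 31660 km.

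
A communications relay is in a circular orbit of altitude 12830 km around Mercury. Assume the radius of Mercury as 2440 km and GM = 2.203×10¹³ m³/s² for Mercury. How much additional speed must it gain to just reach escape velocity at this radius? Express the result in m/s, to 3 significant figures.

r = 2440 + 12830 = 15270 km = 1.5270×10⁷ m.
Circular speed v_c = √(μ/r) = 1201 m/s.
Escape speed v_esc = √(2μ/r) = √2 × v_c = 1699 m/s.
Δv = v_esc − v_c = 497.5 m/s.

Δv ≈ 498 m/s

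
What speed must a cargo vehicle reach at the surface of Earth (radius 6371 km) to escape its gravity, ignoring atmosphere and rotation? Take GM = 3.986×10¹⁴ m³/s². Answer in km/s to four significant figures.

v_esc ≈ 11.19 km/s

r = R = 6.371×10⁶ m.
Escape speed v_esc = √(2μ/r) = √(2 × 3.986×10¹⁴ / 6.371×10⁶) = √(1.251×10⁸) = 11190 m/s.
= 11.19 km/s.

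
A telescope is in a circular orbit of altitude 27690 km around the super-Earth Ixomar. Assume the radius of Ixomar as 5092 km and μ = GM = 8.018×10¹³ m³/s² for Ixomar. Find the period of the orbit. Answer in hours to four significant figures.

r = 5092 + 27690 = 32782 km = 3.2782×10⁷ m.
Kepler's third law: T = 2π√(r³/μ) = 2π√((3.278×10⁷)³ / 8.018×10¹³).
r³/μ = 4.394×10⁸ s², so T = 2π × 2.096×10⁴ = 1.317×10⁵ s.
Converting: 1.317×10⁵ s ÷ 3600 = 36.58 hours.

T ≈ 36.58 hours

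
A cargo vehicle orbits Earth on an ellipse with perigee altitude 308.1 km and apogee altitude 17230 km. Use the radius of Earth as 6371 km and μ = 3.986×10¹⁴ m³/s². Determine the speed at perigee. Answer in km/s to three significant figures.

r_p = 6371 + 308.1 = 6679.1 km = 6.6791×10⁶ m.
r_a = 6371 + 17230 = 23601 km = 2.3601×10⁷ m.
Semi-major axis a = (r_p + r_a)/2 = 15140 km = 1.514×10⁷ m.
Vis-viva: v² = μ(2/r − 1/a) = 3.986×10¹⁴ × (2.994×10⁻⁷ − 6.605×10⁻⁸) = 9.303×10⁷ m²/s².
v = 9645 m/s = 9.645 km/s.

v ≈ 9.65 km/s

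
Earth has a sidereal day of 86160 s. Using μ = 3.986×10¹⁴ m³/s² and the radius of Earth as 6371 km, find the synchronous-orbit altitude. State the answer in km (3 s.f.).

A synchronous orbit has period T, so by Kepler's third law a = (μT²/4π²)^(1/3).
μT²/4π² = 3.986×10¹⁴ × (8.616×10⁴)² / 39.48 = 7.495×10²² m³.
a = 4.216×10⁷ m = 42163 km.
Altitude h = a − R = 42163 − 6371 = 35792 km.

h_sync ≈ 35800 km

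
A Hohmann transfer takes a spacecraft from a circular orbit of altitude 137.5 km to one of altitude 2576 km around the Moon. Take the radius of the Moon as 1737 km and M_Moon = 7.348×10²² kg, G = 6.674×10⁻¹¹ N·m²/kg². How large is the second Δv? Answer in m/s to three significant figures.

μ = GM = 6.674×10⁻¹¹ × 7.348×10²² = 4.904×10¹² m³/s².
r₁ = 1737 + 137.5 = 1874.5 km = 1.8745×10⁶ m.
r₂ = 1737 + 2576 = 4313.0 km = 4.3130×10⁶ m.
Transfer ellipse a_t = (r₁ + r₂)/2 = 3.094×10⁶ m.
At r₁: circular v_c1 = √(μ/r₁) = 1617 m/s; transfer-perilune v_p = √[μ(2/r₁ − 1/a_t)] = 1910 m/s.
At r₂: circular v_c2 = √(μ/r₂) = 1066 m/s; transfer-apolune v_a = √[μ(2/r₂ − 1/a_t)] = 830.0 m/s.
Δv₂ = v_c2 − v_a = 236.3 m/s.

Δv ≈ 236 m/s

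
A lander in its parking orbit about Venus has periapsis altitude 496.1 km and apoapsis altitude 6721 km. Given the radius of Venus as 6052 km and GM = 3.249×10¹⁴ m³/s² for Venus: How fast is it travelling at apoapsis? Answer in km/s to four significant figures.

v ≈ 4.152 km/s

r_p = 6052 + 496.1 = 6548.1 km = 6.5481×10⁶ m.
r_a = 6052 + 6721 = 12773 km = 1.2773×10⁷ m.
Semi-major axis a = (r_p + r_a)/2 = 9660.5 km = 9.661×10⁶ m.
Vis-viva: v² = μ(2/r − 1/a) = 3.249×10¹⁴ × (1.566×10⁻⁷ − 1.035×10⁻⁷) = 1.724×10⁷ m²/s².
v = 4152 m/s = 4.152 km/s.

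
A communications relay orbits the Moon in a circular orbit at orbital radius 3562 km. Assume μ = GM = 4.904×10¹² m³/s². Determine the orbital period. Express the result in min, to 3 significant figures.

r = 3562 km = 3.562×10⁶ m.
Kepler's third law: T = 2π√(r³/μ) = 2π√((3.562×10⁶)³ / 4.904×10¹²).
r³/μ = 9.216×10⁶ s², so T = 2π × 3.036×10³ = 1.907×10⁴ s.
Converting: 1.907×10⁴ s ÷ 60.00 = 317.9 min.

T ≈ 318 min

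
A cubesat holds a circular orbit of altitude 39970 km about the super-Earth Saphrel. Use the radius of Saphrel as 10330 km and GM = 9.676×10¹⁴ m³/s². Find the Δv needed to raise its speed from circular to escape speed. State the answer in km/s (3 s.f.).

Δv ≈ 1.82 km/s

r = 10330 + 39970 = 50300 km = 5.0300×10⁷ m.
Circular speed v_c = √(μ/r) = 4386 m/s.
Escape speed v_esc = √(2μ/r) = √2 × v_c = 6203 m/s.
Δv = v_esc − v_c = 1817 m/s = 1.817 km/s.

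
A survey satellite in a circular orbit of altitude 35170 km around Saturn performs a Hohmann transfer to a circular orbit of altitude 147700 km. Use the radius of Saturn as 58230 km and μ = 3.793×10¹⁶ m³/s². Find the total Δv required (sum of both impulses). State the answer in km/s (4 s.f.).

r₁ = 58230 + 35170 = 93400 km = 9.3400×10⁷ m.
r₂ = 58230 + 147700 = 205930 km = 2.0593×10⁸ m.
Transfer ellipse a_t = (r₁ + r₂)/2 = 1.497×10⁸ m.
At r₁: circular v_c1 = √(μ/r₁) = 20150 m/s; transfer-perikrone v_p = √[μ(2/r₁ − 1/a_t)] = 23640 m/s.
Δv₁ = v_p − v_c1 = 3486 m/s.
At r₂: circular v_c2 = √(μ/r₂) = 13570 m/s; transfer-apokrone v_a = √[μ(2/r₂ − 1/a_t)] = 10720 m/s.
Δv₂ = v_c2 − v_a = 2850 m/s.
Total Δv = Δv₁ + Δv₂ = 6337 m/s = 6.337 km/s.

Δv_total ≈ 6.337 km/s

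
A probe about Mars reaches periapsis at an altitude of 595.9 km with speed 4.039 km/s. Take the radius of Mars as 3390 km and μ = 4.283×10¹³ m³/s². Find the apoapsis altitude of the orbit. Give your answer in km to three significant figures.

r_p = 3390 + 595.9 = 3985.9 km = 3.986×10⁶ m.
Specific energy ε = v²/2 − μ/r = -2.589×10⁶ J/kg, so a = −μ/(2ε) = 8.273×10⁶ m.
The apsides satisfy r_p + r_a = 2a, so the apoapsis radius is 2a − r_p = 1.256×10⁷ m = 12560 km.
Apoapsis altitude = 12560 − 3390 = 9169.6 km.

apoapsis altitude ≈ 9170 km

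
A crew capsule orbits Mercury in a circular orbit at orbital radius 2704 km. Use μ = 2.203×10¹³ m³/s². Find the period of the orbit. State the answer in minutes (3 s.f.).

r = 2704 km = 2.704×10⁶ m.
Kepler's third law: T = 2π√(r³/μ) = 2π√((2.704×10⁶)³ / 2.203×10¹³).
r³/μ = 8.974×10⁵ s², so T = 2π × 9.473×10² = 5.952×10³ s.
Converting: 5.952×10³ s ÷ 60.00 = 99.20 minutes.

T ≈ 99.2 minutes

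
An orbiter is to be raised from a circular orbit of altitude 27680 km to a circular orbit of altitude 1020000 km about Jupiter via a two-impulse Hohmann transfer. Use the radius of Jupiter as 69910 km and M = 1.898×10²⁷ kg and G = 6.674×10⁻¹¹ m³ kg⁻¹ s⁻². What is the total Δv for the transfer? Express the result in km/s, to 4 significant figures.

Δv_total ≈ 19.19 km/s

μ = GM = 6.674×10⁻¹¹ × 1.898×10²⁷ = 1.267×10¹⁷ m³/s².
r₁ = 69910 + 27680 = 97590 km = 9.7590×10⁷ m.
r₂ = 69910 + 1020000 = 1089900 km = 1.0899×10⁹ m.
Transfer ellipse a_t = (r₁ + r₂)/2 = 5.938×10⁸ m.
At r₁: circular v_c1 = √(μ/r₁) = 36030 m/s; transfer-perijove v_p = √[μ(2/r₁ − 1/a_t)] = 48810 m/s.
Δv₁ = v_p − v_c1 = 12780 m/s.
At r₂: circular v_c2 = √(μ/r₂) = 10780 m/s; transfer-apojove v_a = √[μ(2/r₂ − 1/a_t)] = 4371 m/s.
Δv₂ = v_c2 − v_a = 6410 m/s.
Total Δv = Δv₁ + Δv₂ = 19190 m/s = 19.19 km/s.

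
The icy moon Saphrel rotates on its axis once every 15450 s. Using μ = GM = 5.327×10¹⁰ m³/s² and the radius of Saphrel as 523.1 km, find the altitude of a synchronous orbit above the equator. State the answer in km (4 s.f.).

h_sync ≈ 162.4 km

A synchronous orbit has period T, so by Kepler's third law a = (μT²/4π²)^(1/3).
μT²/4π² = 5.327×10¹⁰ × (1.545×10⁴)² / 39.48 = 3.221×10¹⁷ m³.
a = 6.855×10⁵ m = 685.48 km.
Altitude h = a − R = 685.48 − 523.1 = 162.38 km.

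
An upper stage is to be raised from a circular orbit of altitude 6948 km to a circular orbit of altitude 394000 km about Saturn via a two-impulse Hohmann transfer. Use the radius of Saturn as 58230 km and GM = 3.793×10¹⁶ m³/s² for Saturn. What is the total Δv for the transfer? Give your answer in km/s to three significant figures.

Δv_total ≈ 12.3 km/s

r₁ = 58230 + 6948 = 65178 km = 6.5178×10⁷ m.
r₂ = 58230 + 394000 = 452230 km = 4.5223×10⁸ m.
Transfer ellipse a_t = (r₁ + r₂)/2 = 2.587×10⁸ m.
At r₁: circular v_c1 = √(μ/r₁) = 24120 m/s; transfer-perikrone v_p = √[μ(2/r₁ − 1/a_t)] = 31890 m/s.
Δv₁ = v_p − v_c1 = 7771 m/s.
At r₂: circular v_c2 = √(μ/r₂) = 9158 m/s; transfer-apokrone v_a = √[μ(2/r₂ − 1/a_t)] = 4597 m/s.
Δv₂ = v_c2 − v_a = 4561 m/s.
Total Δv = Δv₁ + Δv₂ = 12330 m/s = 12.33 km/s.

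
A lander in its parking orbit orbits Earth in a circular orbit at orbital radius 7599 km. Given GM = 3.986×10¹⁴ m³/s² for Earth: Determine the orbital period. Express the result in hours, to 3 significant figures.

T ≈ 1.83 hours

r = 7599 km = 7.599×10⁶ m.
Kepler's third law: T = 2π√(r³/μ) = 2π√((7.599×10⁶)³ / 3.986×10¹⁴).
r³/μ = 1.101×10⁶ s², so T = 2π × 1.049×10³ = 6.592×10³ s.
Converting: 6.592×10³ s ÷ 3600 = 1.831 hours.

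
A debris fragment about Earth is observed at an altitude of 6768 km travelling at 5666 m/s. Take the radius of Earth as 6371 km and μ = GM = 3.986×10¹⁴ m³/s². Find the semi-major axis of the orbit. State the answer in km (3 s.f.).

a ≈ 14000 km

r = 6371 + 6768 = 13139 km = 1.314×10⁷ m.
Specific orbital energy ε = v²/2 − μ/r = (5666)²/2 − 3.986×10¹⁴/1.314×10⁷ = -1.429×10⁷ J/kg.
Since ε = −μ/(2a), a = −μ/(2ε) = 1.395×10⁷ m = 13951 km.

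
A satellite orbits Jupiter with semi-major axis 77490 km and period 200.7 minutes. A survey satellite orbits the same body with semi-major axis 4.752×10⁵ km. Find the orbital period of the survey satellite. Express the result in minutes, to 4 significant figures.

T₂ ≈ 3048 minutes

Kepler's third law: T² ∝ a³, so T₂ = T₁ (a₂/a₁)^(3/2).
a₂/a₁ = 6.132, (a₂/a₁)^(3/2) = 15.19.
T₂ = 200.7 × 15.19 = 3048 minutes.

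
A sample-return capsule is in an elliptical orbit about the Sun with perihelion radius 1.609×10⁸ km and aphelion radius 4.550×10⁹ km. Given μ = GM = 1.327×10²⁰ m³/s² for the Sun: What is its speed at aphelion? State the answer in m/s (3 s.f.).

Semi-major axis a = (r_p + r_a)/2 = 2.3554×10⁹ km = 2.355×10¹² m.
Vis-viva: v² = μ(2/r − 1/a) = 1.327×10²⁰ × (4.396×10⁻¹³ − 4.245×10⁻¹³) = 1.992×10⁶ m²/s².
v = 1411 m/s.

v ≈ 1410 m/s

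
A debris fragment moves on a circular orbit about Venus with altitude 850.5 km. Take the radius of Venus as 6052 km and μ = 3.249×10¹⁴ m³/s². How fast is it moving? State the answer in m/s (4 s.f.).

r = 6052 + 850.5 = 6902.5 km = 6.9025×10⁶ m.
For a circular orbit v = √(μ/r) = √(3.249×10¹⁴ / 6.902×10⁶) = √(4.707×10⁷) = 6861 m/s.

v ≈ 6861 m/s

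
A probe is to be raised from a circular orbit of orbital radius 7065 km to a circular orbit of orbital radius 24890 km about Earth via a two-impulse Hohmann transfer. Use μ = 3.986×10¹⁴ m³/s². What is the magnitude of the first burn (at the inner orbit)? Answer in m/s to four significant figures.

r₁ = 7065 km = 7.065×10⁶ m.
r₂ = 24890 km = 2.489×10⁷ m.
Transfer ellipse a_t = (r₁ + r₂)/2 = 1.598×10⁷ m.
At r₁: circular v_c1 = √(μ/r₁) = 7511 m/s; transfer-perigee v_p = √[μ(2/r₁ − 1/a_t)] = 9375 m/s.
Δv₁ = v_p − v_c1 = 1864 m/s.

Δv ≈ 1864 m/s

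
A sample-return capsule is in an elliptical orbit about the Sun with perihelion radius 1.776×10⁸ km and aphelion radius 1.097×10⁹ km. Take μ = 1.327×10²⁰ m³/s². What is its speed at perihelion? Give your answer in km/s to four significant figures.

Semi-major axis a = (r_p + r_a)/2 = 6.3730×10⁸ km = 6.373×10¹¹ m.
Vis-viva: v² = μ(2/r − 1/a) = 1.327×10²⁰ × (1.126×10⁻¹¹ − 1.569×10⁻¹²) = 1.286×10⁹ m²/s².
v = 35860 m/s = 35.86 km/s.

v ≈ 35.86 km/s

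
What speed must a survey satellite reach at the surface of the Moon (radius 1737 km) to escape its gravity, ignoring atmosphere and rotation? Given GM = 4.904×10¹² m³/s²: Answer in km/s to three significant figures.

v_esc ≈ 2.38 km/s

r = R = 1.737×10⁶ m.
Escape speed v_esc = √(2μ/r) = √(2 × 4.904×10¹² / 1.737×10⁶) = √(5.647×10⁶) = 2376 m/s.
= 2.376 km/s.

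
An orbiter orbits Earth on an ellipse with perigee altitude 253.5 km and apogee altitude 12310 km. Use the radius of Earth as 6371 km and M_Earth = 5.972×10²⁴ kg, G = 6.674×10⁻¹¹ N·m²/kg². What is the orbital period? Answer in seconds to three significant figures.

T ≈ 14200 seconds

μ = GM = 6.674×10⁻¹¹ × 5.972×10²⁴ = 3.986×10¹⁴ m³/s².
r_p = 6371 + 253.5 = 6624.5 km = 6.6245×10⁶ m.
r_a = 6371 + 12310 = 18681 km = 1.8681×10⁷ m.
Semi-major axis a = (r_p + r_a)/2 = (6624.5 + 18681)/2 = 12653 km = 1.265×10⁷ m.
By Kepler's third law T = 2π√(a³/μ) = 2π × 2.254×10³ = 1.416×10⁴ s.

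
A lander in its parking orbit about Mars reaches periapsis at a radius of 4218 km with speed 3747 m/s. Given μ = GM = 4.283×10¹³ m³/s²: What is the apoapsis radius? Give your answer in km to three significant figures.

r_p = 4.218×10⁶ m.
Specific energy ε = v²/2 − μ/r = -3.134×10⁶ J/kg, so a = −μ/(2ε) = 6.833×10⁶ m.
The apsides satisfy r_p + r_a = 2a, so the apoapsis radius is 2a − r_p = 9.448×10⁶ m = 9447.8 km.

apoapsis radius ≈ 9450 km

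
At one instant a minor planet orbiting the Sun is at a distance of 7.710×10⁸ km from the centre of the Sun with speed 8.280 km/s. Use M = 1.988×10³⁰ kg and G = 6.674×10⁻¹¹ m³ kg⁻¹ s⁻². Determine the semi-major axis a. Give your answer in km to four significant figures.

a ≈ 4.814×10⁸ km

μ = GM = 6.674×10⁻¹¹ × 1.988×10³⁰ = 1.327×10²⁰ m³/s².
r = 7.710×10¹¹ m.
Vis-viva rearranged: 1/a = 2/r − v²/μ = 2.594×10⁻¹² − 5.167×10⁻¹³ = 2.077×10⁻¹² m⁻¹.
a = 4.814×10¹¹ m = 4.8139×10⁸ km.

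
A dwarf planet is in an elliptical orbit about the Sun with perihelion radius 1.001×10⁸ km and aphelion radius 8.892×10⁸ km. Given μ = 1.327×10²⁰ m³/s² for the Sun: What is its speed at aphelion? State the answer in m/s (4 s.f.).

v ≈ 5495 m/s

Semi-major axis a = (r_p + r_a)/2 = 4.9465×10⁸ km = 4.946×10¹¹ m.
Vis-viva: v² = μ(2/r − 1/a) = 1.327×10²⁰ × (2.249×10⁻¹² − 2.022×10⁻¹²) = 3.020×10⁷ m²/s².
v = 5495 m/s.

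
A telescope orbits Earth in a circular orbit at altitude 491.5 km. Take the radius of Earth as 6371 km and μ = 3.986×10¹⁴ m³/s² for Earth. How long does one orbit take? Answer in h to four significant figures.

T ≈ 1.572 h

r = 6371 + 491.5 = 6862.5 km = 6.8625×10⁶ m.
Kepler's third law: T = 2π√(r³/μ) = 2π√((6.862×10⁶)³ / 3.986×10¹⁴).
r³/μ = 8.108×10⁵ s², so T = 2π × 9.004×10² = 5.658×10³ s.
Converting: 5.658×10³ s ÷ 3600 = 1.572 h.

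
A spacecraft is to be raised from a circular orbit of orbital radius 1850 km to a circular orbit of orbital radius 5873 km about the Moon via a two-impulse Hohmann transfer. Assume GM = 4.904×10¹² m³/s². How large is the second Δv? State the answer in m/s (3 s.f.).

r₁ = 1850 km = 1.850×10⁶ m.
r₂ = 5873 km = 5.873×10⁶ m.
Transfer ellipse a_t = (r₁ + r₂)/2 = 3.862×10⁶ m.
At r₁: circular v_c1 = √(μ/r₁) = 1628 m/s; transfer-perilune v_p = √[μ(2/r₁ − 1/a_t)] = 2008 m/s.
At r₂: circular v_c2 = √(μ/r₂) = 913.8 m/s; transfer-apolune v_a = √[μ(2/r₂ − 1/a_t)] = 632.5 m/s.
Δv₂ = v_c2 − v_a = 281.3 m/s.

Δv ≈ 281 m/s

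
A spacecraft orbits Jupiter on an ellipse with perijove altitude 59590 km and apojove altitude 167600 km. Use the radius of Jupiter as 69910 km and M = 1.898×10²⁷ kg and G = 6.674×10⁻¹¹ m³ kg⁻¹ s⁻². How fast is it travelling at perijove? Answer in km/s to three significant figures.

μ = GM = 6.674×10⁻¹¹ × 1.898×10²⁷ = 1.267×10¹⁷ m³/s².
r_p = 69910 + 59590 = 129500 km = 1.2950×10⁸ m.
r_a = 69910 + 167600 = 237510 km = 2.3751×10⁸ m.
Semi-major axis a = (r_p + r_a)/2 = 1.8350×10⁵ km = 1.835×10⁸ m.
Vis-viva: v² = μ(2/r − 1/a) = 1.267×10¹⁷ × (1.544×10⁻⁸ − 5.449×10⁻⁹) = 1.266×10⁹ m²/s².
v = 35580 m/s = 35.58 km/s.

v ≈ 35.6 km/s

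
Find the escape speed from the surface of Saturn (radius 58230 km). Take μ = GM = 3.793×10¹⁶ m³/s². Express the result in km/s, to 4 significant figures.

v_esc ≈ 36.09 km/s

r = R = 5.823×10⁷ m.
Escape speed v_esc = √(2μ/r) = √(2 × 3.793×10¹⁶ / 5.823×10⁷) = √(1.303×10⁹) = 36090 m/s.
= 36.09 km/s.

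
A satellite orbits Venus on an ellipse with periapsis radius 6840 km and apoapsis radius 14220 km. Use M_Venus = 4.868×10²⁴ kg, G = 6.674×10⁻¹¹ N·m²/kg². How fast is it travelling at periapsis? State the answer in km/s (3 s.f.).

v ≈ 8.01 km/s

μ = GM = 6.674×10⁻¹¹ × 4.868×10²⁴ = 3.249×10¹⁴ m³/s².
Semi-major axis a = (r_p + r_a)/2 = 10530 km = 1.053×10⁷ m.
Vis-viva: v² = μ(2/r − 1/a) = 3.249×10¹⁴ × (2.924×10⁻⁷ − 9.497×10⁻⁸) = 6.414×10⁷ m²/s².
v = 8009 m/s = 8.009 km/s.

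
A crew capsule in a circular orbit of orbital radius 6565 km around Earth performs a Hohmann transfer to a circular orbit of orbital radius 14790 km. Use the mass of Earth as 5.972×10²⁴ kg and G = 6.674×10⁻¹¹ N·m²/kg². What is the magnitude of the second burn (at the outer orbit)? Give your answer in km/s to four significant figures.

μ = GM = 6.674×10⁻¹¹ × 5.972×10²⁴ = 3.986×10¹⁴ m³/s².
r₁ = 6565 km = 6.565×10⁶ m.
r₂ = 14790 km = 1.479×10⁷ m.
Transfer ellipse a_t = (r₁ + r₂)/2 = 1.068×10⁷ m.
At r₁: circular v_c1 = √(μ/r₁) = 7792 m/s; transfer-perigee v_p = √[μ(2/r₁ − 1/a_t)] = 9170 m/s.
At r₂: circular v_c2 = √(μ/r₂) = 5191 m/s; transfer-apogee v_a = √[μ(2/r₂ − 1/a_t)] = 4071 m/s.
Δv₂ = v_c2 − v_a = 1121 m/s.
= 1.121 km/s.

Δv ≈ 1.121 km/s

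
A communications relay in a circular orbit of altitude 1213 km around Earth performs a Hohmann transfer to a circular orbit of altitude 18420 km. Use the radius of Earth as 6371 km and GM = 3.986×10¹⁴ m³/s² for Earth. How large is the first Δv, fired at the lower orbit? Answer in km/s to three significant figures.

r₁ = 6371 + 1213 = 7584.0 km = 7.5840×10⁶ m.
r₂ = 6371 + 18420 = 24791 km = 2.4791×10⁷ m.
Transfer ellipse a_t = (r₁ + r₂)/2 = 1.619×10⁷ m.
At r₁: circular v_c1 = √(μ/r₁) = 7250 m/s; transfer-perigee v_p = √[μ(2/r₁ − 1/a_t)] = 8972 m/s.
Δv₁ = v_p − v_c1 = 1722 m/s.
= 1.722 km/s.

Δv ≈ 1.72 km/s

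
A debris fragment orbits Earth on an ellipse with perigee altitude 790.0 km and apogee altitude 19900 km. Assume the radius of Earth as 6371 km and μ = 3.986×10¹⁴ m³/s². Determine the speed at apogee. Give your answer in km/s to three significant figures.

r_p = 6371 + 790.0 = 7161.0 km = 7.1610×10⁶ m.
r_a = 6371 + 19900 = 26271 km = 2.6271×10⁷ m.
Semi-major axis a = (r_p + r_a)/2 = 16716 km = 1.672×10⁷ m.
Vis-viva: v² = μ(2/r − 1/a) = 3.986×10¹⁴ × (7.613×10⁻⁸ − 5.982×10⁻⁸) = 6.500×10⁶ m²/s².
v = 2549 m/s = 2.549 km/s.

v ≈ 2.55 km/s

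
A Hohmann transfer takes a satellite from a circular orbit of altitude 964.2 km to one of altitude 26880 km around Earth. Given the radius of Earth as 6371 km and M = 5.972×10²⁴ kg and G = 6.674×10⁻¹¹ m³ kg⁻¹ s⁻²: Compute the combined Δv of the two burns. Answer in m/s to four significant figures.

μ = GM = 6.674×10⁻¹¹ × 5.972×10²⁴ = 3.986×10¹⁴ m³/s².
r₁ = 6371 + 964.2 = 7335.2 km = 7.3352×10⁶ m.
r₂ = 6371 + 26880 = 33251 km = 3.3251×10⁷ m.
Transfer ellipse a_t = (r₁ + r₂)/2 = 2.029×10⁷ m.
At r₁: circular v_c1 = √(μ/r₁) = 7371 m/s; transfer-perigee v_p = √[μ(2/r₁ − 1/a_t)] = 9436 m/s.
Δv₁ = v_p − v_c1 = 2064 m/s.
At r₂: circular v_c2 = √(μ/r₂) = 3462 m/s; transfer-apogee v_a = √[μ(2/r₂ − 1/a_t)] = 2082 m/s.
Δv₂ = v_c2 − v_a = 1381 m/s.
Total Δv = Δv₁ + Δv₂ = 3445 m/s.

Δv_total ≈ 3445 m/s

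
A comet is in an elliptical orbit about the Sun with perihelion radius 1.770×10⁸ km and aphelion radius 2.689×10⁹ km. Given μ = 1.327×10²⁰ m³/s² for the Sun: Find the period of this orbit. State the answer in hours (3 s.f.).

T ≈ 260000 hours

Semi-major axis a = (r_p + r_a)/2 = (1.7700×10⁸ + 2.6890×10⁹)/2 = 1.4330×10⁹ km = 1.433×10¹² m.
By Kepler's third law T = 2π√(a³/μ) = 2π × 1.489×10⁸ = 9.357×10⁸ s.
= 2.599×10⁵ hours.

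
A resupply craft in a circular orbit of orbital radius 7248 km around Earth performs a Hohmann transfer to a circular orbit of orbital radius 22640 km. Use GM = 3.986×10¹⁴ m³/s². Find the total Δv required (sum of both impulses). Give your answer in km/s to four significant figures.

r₁ = 7248 km = 7.248×10⁶ m.
r₂ = 22640 km = 2.264×10⁷ m.
Transfer ellipse a_t = (r₁ + r₂)/2 = 1.494×10⁷ m.
At r₁: circular v_c1 = √(μ/r₁) = 7416 m/s; transfer-perigee v_p = √[μ(2/r₁ − 1/a_t)] = 9128 m/s.
Δv₁ = v_p − v_c1 = 1712 m/s.
At r₂: circular v_c2 = √(μ/r₂) = 4196 m/s; transfer-apogee v_a = √[μ(2/r₂ − 1/a_t)] = 2922 m/s.
Δv₂ = v_c2 − v_a = 1274 m/s.
Total Δv = Δv₁ + Δv₂ = 2986 m/s = 2.986 km/s.

Δv_total ≈ 2.986 km/s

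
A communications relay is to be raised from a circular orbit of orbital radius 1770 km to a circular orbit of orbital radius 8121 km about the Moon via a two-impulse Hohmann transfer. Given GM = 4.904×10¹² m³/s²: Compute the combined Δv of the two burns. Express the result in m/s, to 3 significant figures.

r₁ = 1770 km = 1.770×10⁶ m.
r₂ = 8121 km = 8.121×10⁶ m.
Transfer ellipse a_t = (r₁ + r₂)/2 = 4.946×10⁶ m.
At r₁: circular v_c1 = √(μ/r₁) = 1665 m/s; transfer-perilune v_p = √[μ(2/r₁ − 1/a_t)] = 2133 m/s.
Δv₁ = v_p − v_c1 = 468.5 m/s.
At r₂: circular v_c2 = √(μ/r₂) = 777.1 m/s; transfer-apolune v_a = √[μ(2/r₂ − 1/a_t)] = 464.9 m/s.
Δv₂ = v_c2 − v_a = 312.2 m/s.
Total Δv = Δv₁ + Δv₂ = 780.7 m/s.

Δv_total ≈ 781 m/s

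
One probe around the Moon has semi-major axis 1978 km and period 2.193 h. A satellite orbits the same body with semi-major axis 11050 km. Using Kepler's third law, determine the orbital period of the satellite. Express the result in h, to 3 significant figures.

T₂ ≈ 29.0 h

Kepler's third law: T² ∝ a³, so T₂ = T₁ (a₂/a₁)^(3/2).
a₂/a₁ = 5.586, (a₂/a₁)^(3/2) = 13.20.
T₂ = 2.193 × 13.20 = 28.96 h.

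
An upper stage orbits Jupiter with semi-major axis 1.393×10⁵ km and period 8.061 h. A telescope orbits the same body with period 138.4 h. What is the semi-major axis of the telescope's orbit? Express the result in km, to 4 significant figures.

Kepler's third law: a³ ∝ T², so a₂ = a₁ (T₂/T₁)^(2/3).
T₂/T₁ = 17.17, (T₂/T₁)^(2/3) = 6.655.
a₂ = 1.393×10⁵ × 6.655 = 9.271×10⁵ km.

a₂ ≈ 9.271×10⁵ km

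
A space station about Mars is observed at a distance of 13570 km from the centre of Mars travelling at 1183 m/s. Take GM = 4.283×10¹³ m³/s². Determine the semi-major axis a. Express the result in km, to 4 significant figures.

r = 1.357×10⁷ m.
Vis-viva rearranged: 1/a = 2/r − v²/μ = 1.474×10⁻⁷ − 3.268×10⁻⁸ = 1.147×10⁻⁷ m⁻¹.
a = 8.718×10⁶ m = 8717.7 km.

a ≈ 8718 km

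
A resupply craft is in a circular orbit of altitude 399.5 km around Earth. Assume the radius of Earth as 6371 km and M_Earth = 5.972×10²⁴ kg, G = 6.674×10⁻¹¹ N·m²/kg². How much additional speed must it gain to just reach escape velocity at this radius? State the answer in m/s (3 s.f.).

μ = GM = 6.674×10⁻¹¹ × 5.972×10²⁴ = 3.986×10¹⁴ m³/s².
r = 6371 + 399.5 = 6770.5 km = 6.7705×10⁶ m.
Circular speed v_c = √(μ/r) = 7673 m/s.
Escape speed v_esc = √(2μ/r) = √2 × v_c = 10850 m/s.
Δv = v_esc − v_c = 3178 m/s.

Δv ≈ 3180 m/s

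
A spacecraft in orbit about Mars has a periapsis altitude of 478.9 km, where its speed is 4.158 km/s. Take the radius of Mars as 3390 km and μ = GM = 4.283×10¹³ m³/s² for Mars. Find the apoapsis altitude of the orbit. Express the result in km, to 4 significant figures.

apoapsis altitude ≈ 10400 km

r_p = 3390 + 478.9 = 3868.9 km = 3.869×10⁶ m.
Specific energy ε = v²/2 − μ/r = -2.426×10⁶ J/kg, so a = −μ/(2ε) = 8.828×10⁶ m.
The apsides satisfy r_p + r_a = 2a, so the apoapsis radius is 2a − r_p = 1.379×10⁷ m = 13787 km.
Apoapsis altitude = 13787 − 3390 = 10397 km.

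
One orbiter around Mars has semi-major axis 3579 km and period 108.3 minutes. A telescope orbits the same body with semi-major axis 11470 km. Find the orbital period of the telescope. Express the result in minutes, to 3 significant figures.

Kepler's third law: T² ∝ a³, so T₂ = T₁ (a₂/a₁)^(3/2).
a₂/a₁ = 3.205, (a₂/a₁)^(3/2) = 5.737.
T₂ = 108.3 × 5.737 = 621.3 minutes.

T₂ ≈ 621 minutes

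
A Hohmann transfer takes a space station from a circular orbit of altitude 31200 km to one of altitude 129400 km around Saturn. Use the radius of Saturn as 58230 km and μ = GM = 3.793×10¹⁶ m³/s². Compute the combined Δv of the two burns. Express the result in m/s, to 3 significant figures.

Δv_total ≈ 6170 m/s

r₁ = 58230 + 31200 = 89430 km = 8.9430×10⁷ m.
r₂ = 58230 + 129400 = 187630 km = 1.8763×10⁸ m.
Transfer ellipse a_t = (r₁ + r₂)/2 = 1.385×10⁸ m.
At r₁: circular v_c1 = √(μ/r₁) = 20590 m/s; transfer-perikrone v_p = √[μ(2/r₁ − 1/a_t)] = 23970 m/s.
Δv₁ = v_p − v_c1 = 3373 m/s.
At r₂: circular v_c2 = √(μ/r₂) = 14220 m/s; transfer-apokrone v_a = √[μ(2/r₂ − 1/a_t)] = 11420 m/s.
Δv₂ = v_c2 − v_a = 2794 m/s.
Total Δv = Δv₁ + Δv₂ = 6168 m/s.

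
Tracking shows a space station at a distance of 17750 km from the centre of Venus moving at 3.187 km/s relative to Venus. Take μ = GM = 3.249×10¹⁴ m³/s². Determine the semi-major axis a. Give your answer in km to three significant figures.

a ≈ 12300 km

r = 1.775×10⁷ m.
Vis-viva rearranged: 1/a = 2/r − v²/μ = 1.127×10⁻⁷ − 3.126×10⁻⁸ = 8.141×10⁻⁸ m⁻¹.
a = 1.228×10⁷ m = 12283 km.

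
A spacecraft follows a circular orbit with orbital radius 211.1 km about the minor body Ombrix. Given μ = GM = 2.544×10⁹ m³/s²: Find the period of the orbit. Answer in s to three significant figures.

r = 211.1 km = 2.111×10⁵ m.
Kepler's third law: T = 2π√(r³/μ) = 2π√((2.111×10⁵)³ / 2.544×10⁹).
r³/μ = 3.698×10⁶ s², so T = 2π × 1.923×10³ = 1.208×10⁴ s.

T ≈ 12100 s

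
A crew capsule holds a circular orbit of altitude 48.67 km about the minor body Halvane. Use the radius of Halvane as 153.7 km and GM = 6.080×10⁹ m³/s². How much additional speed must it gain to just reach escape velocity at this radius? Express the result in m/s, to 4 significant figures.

r = 153.7 + 48.67 = 202.37 km = 2.0237×10⁵ m.
Circular speed v_c = √(μ/r) = 173.3 m/s.
Escape speed v_esc = √(2μ/r) = √2 × v_c = 245.1 m/s.
Δv = v_esc − v_c = 71.80 m/s.

Δv ≈ 71.80 m/s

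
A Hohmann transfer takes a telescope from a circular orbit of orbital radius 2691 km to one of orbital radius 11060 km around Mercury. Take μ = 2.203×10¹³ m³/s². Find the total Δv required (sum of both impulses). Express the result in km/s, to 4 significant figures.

Δv_total ≈ 1.296 km/s

r₁ = 2691 km = 2.691×10⁶ m.
r₂ = 11060 km = 1.106×10⁷ m.
Transfer ellipse a_t = (r₁ + r₂)/2 = 6.876×10⁶ m.
At r₁: circular v_c1 = √(μ/r₁) = 2861 m/s; transfer-periherm v_p = √[μ(2/r₁ − 1/a_t)] = 3629 m/s.
Δv₁ = v_p − v_c1 = 767.7 m/s.
At r₂: circular v_c2 = √(μ/r₂) = 1411 m/s; transfer-apoherm v_a = √[μ(2/r₂ − 1/a_t)] = 882.9 m/s.
Δv₂ = v_c2 − v_a = 528.4 m/s.
Total Δv = Δv₁ + Δv₂ = 1296 m/s = 1.296 km/s.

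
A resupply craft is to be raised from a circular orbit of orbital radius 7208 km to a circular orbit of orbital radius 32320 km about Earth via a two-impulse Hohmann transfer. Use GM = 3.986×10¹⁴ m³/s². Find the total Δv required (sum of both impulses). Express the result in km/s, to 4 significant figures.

Δv_total ≈ 3.464 km/s

r₁ = 7208 km = 7.208×10⁶ m.
r₂ = 32320 km = 3.232×10⁷ m.
Transfer ellipse a_t = (r₁ + r₂)/2 = 1.976×10⁷ m.
At r₁: circular v_c1 = √(μ/r₁) = 7436 m/s; transfer-perigee v_p = √[μ(2/r₁ − 1/a_t)] = 9510 m/s.
Δv₁ = v_p − v_c1 = 2073 m/s.
At r₂: circular v_c2 = √(μ/r₂) = 3512 m/s; transfer-apogee v_a = √[μ(2/r₂ − 1/a_t)] = 2121 m/s.
Δv₂ = v_c2 − v_a = 1391 m/s.
Total Δv = Δv₁ + Δv₂ = 3464 m/s = 3.464 km/s.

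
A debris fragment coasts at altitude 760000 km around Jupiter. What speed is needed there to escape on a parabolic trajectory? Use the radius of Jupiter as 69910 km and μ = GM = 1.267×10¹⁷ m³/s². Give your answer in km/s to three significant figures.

r = 69910 + 760000 = 829910 km = 8.2991×10⁸ m.
Escape speed v_esc = √(2μ/r) = √(2 × 1.267×10¹⁷ / 8.299×10⁸) = √(3.053×10⁸) = 17470 m/s.
= 17.47 km/s.

v_esc ≈ 17.5 km/s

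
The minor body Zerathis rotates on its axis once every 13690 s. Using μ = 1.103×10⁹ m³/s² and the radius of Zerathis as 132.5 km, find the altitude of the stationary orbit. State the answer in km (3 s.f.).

A synchronous orbit has period T, so by Kepler's third law a = (μT²/4π²)^(1/3).
μT²/4π² = 1.103×10⁹ × (1.369×10⁴)² / 39.48 = 5.236×10¹⁵ m³.
a = 1.736×10⁵ m = 173.65 km.
Altitude h = a − R = 173.65 − 132.5 = 41.150 km.

h_sync ≈ 41.1 km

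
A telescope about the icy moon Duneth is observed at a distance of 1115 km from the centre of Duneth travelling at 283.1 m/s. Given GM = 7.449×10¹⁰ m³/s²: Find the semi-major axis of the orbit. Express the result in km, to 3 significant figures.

a ≈ 1390 km

r = 1.115×10⁶ m.
Vis-viva rearranged: 1/a = 2/r − v²/μ = 1.794×10⁻⁶ − 1.076×10⁻⁶ = 7.178×10⁻⁷ m⁻¹.
a = 1.393×10⁶ m = 1393.2 km.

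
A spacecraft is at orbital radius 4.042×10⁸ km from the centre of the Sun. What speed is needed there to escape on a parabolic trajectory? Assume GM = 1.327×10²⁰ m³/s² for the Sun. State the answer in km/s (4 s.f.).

v_esc ≈ 25.62 km/s

r = 4.042×10⁸ km = 4.042×10¹¹ m.
Escape speed v_esc = √(2μ/r) = √(2 × 1.327×10²⁰ / 4.042×10¹¹) = √(6.566×10⁸) = 25620 m/s.
= 25.62 km/s.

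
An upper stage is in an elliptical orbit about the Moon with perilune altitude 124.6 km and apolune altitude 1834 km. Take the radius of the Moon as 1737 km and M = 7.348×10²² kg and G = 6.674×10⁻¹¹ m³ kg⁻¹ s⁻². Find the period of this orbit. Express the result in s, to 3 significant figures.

μ = GM = 6.674×10⁻¹¹ × 7.348×10²² = 4.904×10¹² m³/s².
r_p = 1737 + 124.6 = 1861.6 km = 1.8616×10⁶ m.
r_a = 1737 + 1834 = 3571.0 km = 3.5710×10⁶ m.
Semi-major axis a = (r_p + r_a)/2 = (1861.6 + 3571.0)/2 = 2716.3 km = 2.716×10⁶ m.
By Kepler's third law T = 2π√(a³/μ) = 2π × 2.022×10³ = 1.270×10⁴ s.

T ≈ 12700 s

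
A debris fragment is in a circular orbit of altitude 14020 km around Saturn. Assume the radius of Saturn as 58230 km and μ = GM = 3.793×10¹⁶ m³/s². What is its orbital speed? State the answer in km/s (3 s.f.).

v ≈ 22.9 km/s

r = 58230 + 14020 = 72250 km = 7.2250×10⁷ m.
For a circular orbit v = √(μ/r) = √(3.793×10¹⁶ / 7.225×10⁷) = √(5.250×10⁸) = 22910 m/s.
That is 22.91 km/s.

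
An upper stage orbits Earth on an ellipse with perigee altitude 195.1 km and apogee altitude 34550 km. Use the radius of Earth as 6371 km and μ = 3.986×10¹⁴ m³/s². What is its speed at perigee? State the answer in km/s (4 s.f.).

v ≈ 10.23 km/s

r_p = 6371 + 195.1 = 6566.1 km = 6.5661×10⁶ m.
r_a = 6371 + 34550 = 40921 km = 4.0921×10⁷ m.
Semi-major axis a = (r_p + r_a)/2 = 23744 km = 2.374×10⁷ m.
Vis-viva: v² = μ(2/r − 1/a) = 3.986×10¹⁴ × (3.046×10⁻⁷ − 4.212×10⁻⁸) = 1.046×10⁸ m²/s².
v = 10230 m/s = 10.23 km/s.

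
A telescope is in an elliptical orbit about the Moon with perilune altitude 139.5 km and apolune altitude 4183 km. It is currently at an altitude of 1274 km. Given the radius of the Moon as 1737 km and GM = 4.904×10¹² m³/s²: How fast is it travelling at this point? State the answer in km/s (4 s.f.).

v ≈ 1.414 km/s

r_p = 1737 + 139.5 = 1876.5 km = 1.8765×10⁶ m.
r_a = 1737 + 4183 = 5920.0 km = 5.9200×10⁶ m.
r = 1737 + 1274 = 3011.0 km = 3.011×10⁶ m.
Semi-major axis a = (r_p + r_a)/2 = 3898.2 km = 3.898×10⁶ m.
Vis-viva: v² = μ(2/r − 1/a) = 4.904×10¹² × (6.642×10⁻⁷ − 2.565×10⁻⁷) = 1.999×10⁶ m²/s².
v = 1414 m/s = 1.414 km/s.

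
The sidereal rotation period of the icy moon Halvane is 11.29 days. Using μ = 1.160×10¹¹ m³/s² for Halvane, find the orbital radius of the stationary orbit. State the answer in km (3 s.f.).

T = 11.29 days = 9.755×10⁵ s.
A synchronous orbit has period T, so by Kepler's third law a = (μT²/4π²)^(1/3).
μT²/4π² = 1.160×10¹¹ × (9.755×10⁵)² / 39.48 = 2.796×10²¹ m³.
a = 1.409×10⁷ m = 14088 km.

r_sync ≈ 14100 km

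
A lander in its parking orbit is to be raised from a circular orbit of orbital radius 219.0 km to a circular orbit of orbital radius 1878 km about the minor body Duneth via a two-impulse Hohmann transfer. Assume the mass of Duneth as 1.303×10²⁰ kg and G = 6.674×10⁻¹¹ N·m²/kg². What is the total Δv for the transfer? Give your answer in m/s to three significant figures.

Δv_total ≈ 104 m/s

μ = GM = 6.674×10⁻¹¹ × 1.303×10²⁰ = 8.696×10⁹ m³/s².
r₁ = 219.0 km = 2.190×10⁵ m.
r₂ = 1878 km = 1.878×10⁶ m.
Transfer ellipse a_t = (r₁ + r₂)/2 = 1.048×10⁶ m.
At r₁: circular v_c1 = √(μ/r₁) = 199.3 m/s; transfer-periapsis v_p = √[μ(2/r₁ − 1/a_t)] = 266.7 m/s.
Δv₁ = v_p − v_c1 = 67.42 m/s.
At r₂: circular v_c2 = √(μ/r₂) = 68.05 m/s; transfer-apoapsis v_a = √[μ(2/r₂ − 1/a_t)] = 31.10 m/s.
Δv₂ = v_c2 − v_a = 36.95 m/s.
Total Δv = Δv₁ + Δv₂ = 104.4 m/s.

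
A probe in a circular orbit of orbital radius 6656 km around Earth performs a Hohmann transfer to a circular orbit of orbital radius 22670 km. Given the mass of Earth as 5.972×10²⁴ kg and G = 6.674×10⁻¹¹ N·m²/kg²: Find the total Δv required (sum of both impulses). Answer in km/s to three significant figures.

Δv_total ≈ 3.25 km/s

μ = GM = 6.674×10⁻¹¹ × 5.972×10²⁴ = 3.986×10¹⁴ m³/s².
r₁ = 6656 km = 6.656×10⁶ m.
r₂ = 22670 km = 2.267×10⁷ m.
Transfer ellipse a_t = (r₁ + r₂)/2 = 1.466×10⁷ m.
At r₁: circular v_c1 = √(μ/r₁) = 7738 m/s; transfer-perigee v_p = √[μ(2/r₁ − 1/a_t)] = 9622 m/s.
Δv₁ = v_p − v_c1 = 1884 m/s.
At r₂: circular v_c2 = √(μ/r₂) = 4193 m/s; transfer-apogee v_a = √[μ(2/r₂ − 1/a_t)] = 2825 m/s.
Δv₂ = v_c2 − v_a = 1368 m/s.
Total Δv = Δv₁ + Δv₂ = 3252 m/s = 3.252 km/s.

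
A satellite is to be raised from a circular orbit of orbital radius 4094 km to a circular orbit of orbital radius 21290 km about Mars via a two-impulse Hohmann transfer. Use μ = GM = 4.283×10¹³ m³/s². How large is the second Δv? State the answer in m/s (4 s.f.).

Δv ≈ 612.8 m/s

r₁ = 4094 km = 4.094×10⁶ m.
r₂ = 21290 km = 2.129×10⁷ m.
Transfer ellipse a_t = (r₁ + r₂)/2 = 1.269×10⁷ m.
At r₁: circular v_c1 = √(μ/r₁) = 3234 m/s; transfer-periapsis v_p = √[μ(2/r₁ − 1/a_t)] = 4189 m/s.
At r₂: circular v_c2 = √(μ/r₂) = 1418 m/s; transfer-apoapsis v_a = √[μ(2/r₂ − 1/a_t)] = 805.6 m/s.
Δv₂ = v_c2 − v_a = 612.8 m/s.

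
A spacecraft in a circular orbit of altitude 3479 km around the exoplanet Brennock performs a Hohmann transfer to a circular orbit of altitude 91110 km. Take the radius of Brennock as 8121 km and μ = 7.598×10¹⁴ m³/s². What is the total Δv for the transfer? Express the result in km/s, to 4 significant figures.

r₁ = 8121 + 3479 = 11600 km = 1.1600×10⁷ m.
r₂ = 8121 + 91110 = 99231 km = 9.9231×10⁷ m.
Transfer ellipse a_t = (r₁ + r₂)/2 = 5.542×10⁷ m.
At r₁: circular v_c1 = √(μ/r₁) = 8093 m/s; transfer-periapsis v_p = √[μ(2/r₁ − 1/a_t)] = 10830 m/s.
Δv₁ = v_p − v_c1 = 2737 m/s.
At r₂: circular v_c2 = √(μ/r₂) = 2767 m/s; transfer-apoapsis v_a = √[μ(2/r₂ − 1/a_t)] = 1266 m/s.
Δv₂ = v_c2 − v_a = 1501 m/s.
Total Δv = Δv₁ + Δv₂ = 4238 m/s = 4.238 km/s.

Δv_total ≈ 4.238 km/s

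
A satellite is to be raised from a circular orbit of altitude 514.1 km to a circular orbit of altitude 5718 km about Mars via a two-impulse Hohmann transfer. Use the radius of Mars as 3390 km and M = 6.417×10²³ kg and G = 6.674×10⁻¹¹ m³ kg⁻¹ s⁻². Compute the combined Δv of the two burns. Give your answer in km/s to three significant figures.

Δv_total ≈ 1.10 km/s

μ = GM = 6.674×10⁻¹¹ × 6.417×10²³ = 4.283×10¹³ m³/s².
r₁ = 3390 + 514.1 = 3904.1 km = 3.9041×10⁶ m.
r₂ = 3390 + 5718 = 9108.0 km = 9.1080×10⁶ m.
Transfer ellipse a_t = (r₁ + r₂)/2 = 6.506×10⁶ m.
At r₁: circular v_c1 = √(μ/r₁) = 3312 m/s; transfer-periapsis v_p = √[μ(2/r₁ − 1/a_t)] = 3919 m/s.
Δv₁ = v_p − v_c1 = 606.7 m/s.
At r₂: circular v_c2 = √(μ/r₂) = 2168 m/s; transfer-apoapsis v_a = √[μ(2/r₂ − 1/a_t)] = 1680 m/s.
Δv₂ = v_c2 − v_a = 488.7 m/s.
Total Δv = Δv₁ + Δv₂ = 1095 m/s = 1.095 km/s.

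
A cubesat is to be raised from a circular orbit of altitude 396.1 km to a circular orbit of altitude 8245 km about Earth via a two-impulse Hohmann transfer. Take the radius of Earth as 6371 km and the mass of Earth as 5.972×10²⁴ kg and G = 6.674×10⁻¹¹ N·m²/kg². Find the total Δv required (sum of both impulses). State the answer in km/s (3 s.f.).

Δv_total ≈ 2.37 km/s

μ = GM = 6.674×10⁻¹¹ × 5.972×10²⁴ = 3.986×10¹⁴ m³/s².
r₁ = 6371 + 396.1 = 6767.1 km = 6.7671×10⁶ m.
r₂ = 6371 + 8245 = 14616 km = 1.4616×10⁷ m.
Transfer ellipse a_t = (r₁ + r₂)/2 = 1.069×10⁷ m.
At r₁: circular v_c1 = √(μ/r₁) = 7675 m/s; transfer-perigee v_p = √[μ(2/r₁ − 1/a_t)] = 8973 m/s.
Δv₁ = v_p − v_c1 = 1299 m/s.
At r₂: circular v_c2 = √(μ/r₂) = 5222 m/s; transfer-apogee v_a = √[μ(2/r₂ − 1/a_t)] = 4155 m/s.
Δv₂ = v_c2 − v_a = 1068 m/s.
Total Δv = Δv₁ + Δv₂ = 2366 m/s = 2.366 km/s.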